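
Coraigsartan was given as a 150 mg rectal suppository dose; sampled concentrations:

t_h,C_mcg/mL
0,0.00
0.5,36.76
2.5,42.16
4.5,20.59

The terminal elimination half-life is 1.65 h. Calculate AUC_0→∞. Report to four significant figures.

Trapezoidal AUC_0→4.5:
  [0→0.5]: (0.00+36.76)/2 × 0.5 = 9.19
  [0.5→2.5]: (36.76+42.16)/2 × 2 = 78.92
  [2.5→4.5]: (42.16+20.59)/2 × 2 = 62.75
  Sum = 150.86 mcg/mL·h
k_e = ln2 / t½ = 0.693147 / 1.65 = 0.4201 h^-1
Extrapolated tail: C_last / k_e = 20.59 / 0.4201 = 49.012
AUC_0→∞ = 150.86 + 49.012 = 199.872 mcg/mL·h

AUC = 199.9 mcg/mL·h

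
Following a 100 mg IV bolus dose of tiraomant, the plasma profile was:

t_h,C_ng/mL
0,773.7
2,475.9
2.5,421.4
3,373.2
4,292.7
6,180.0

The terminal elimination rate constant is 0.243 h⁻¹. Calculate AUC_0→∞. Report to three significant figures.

Trapezoidal AUC_0→6:
  [0→2]: (773.7+475.9)/2 × 2 = 1249.6
  [2→2.5]: (475.9+421.4)/2 × 0.5 = 224.325
  [2.5→3]: (421.4+373.2)/2 × 0.5 = 198.65
  [3→4]: (373.2+292.7)/2 × 1 = 332.95
  [4→6]: (292.7+180.0)/2 × 2 = 472.7
  Sum = 2478.225 ng/mL·h
Extrapolated tail: C_last / k_e = 180.0 / 0.243 = 740.741
AUC_0→∞ = 2478.225 + 740.741 = 3218.966 ng/mL·h

AUC = 3220 ng/mL·h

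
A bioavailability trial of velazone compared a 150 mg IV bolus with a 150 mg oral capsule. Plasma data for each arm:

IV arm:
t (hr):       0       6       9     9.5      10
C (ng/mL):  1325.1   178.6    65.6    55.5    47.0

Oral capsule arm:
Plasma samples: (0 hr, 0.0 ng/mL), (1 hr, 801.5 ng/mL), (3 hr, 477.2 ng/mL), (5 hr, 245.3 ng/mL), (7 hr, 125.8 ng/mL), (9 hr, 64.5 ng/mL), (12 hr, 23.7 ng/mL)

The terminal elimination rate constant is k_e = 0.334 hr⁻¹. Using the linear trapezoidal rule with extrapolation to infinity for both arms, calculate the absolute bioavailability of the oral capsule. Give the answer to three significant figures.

Trapezoidal AUC_0→10 (IV):
  [0→6]: (1325.1+178.6)/2 × 6 = 4511.1
  [6→9]: (178.6+65.6)/2 × 3 = 366.3
  [9→9.5]: (65.6+55.5)/2 × 0.5 = 30.275
  [9.5→10]: (55.5+47.0)/2 × 0.5 = 25.625
  Sum = 4933.3 ng/mL·hr
IV tail: 47.0/0.334 = 140.719; AUC_iv,0→∞ = 4933.3 + 140.719 = 5074.019 ng/mL·hr
Trapezoidal AUC_0→12 (oral capsule):
  [0→1]: (0.0+801.5)/2 × 1 = 400.75
  [1→3]: (801.5+477.2)/2 × 2 = 1278.7
  [3→5]: (477.2+245.3)/2 × 2 = 722.5
  [5→7]: (245.3+125.8)/2 × 2 = 371.1
  [7→9]: (125.8+64.5)/2 × 2 = 190.3
  [9→12]: (64.5+23.7)/2 × 3 = 132.3
  Sum = 3095.65 ng/mL·hr
oral capsule tail: 23.7/0.334 = 70.958; AUC_ev,0→∞ = 3095.65 + 70.958 = 3166.608 ng/mL·hr
F = (AUC_ev/D_ev)/(AUC_iv/D_iv) = (3166.608/150)/(5074.019/150) = 21.11072/33.8268 = 0.6241

F = 0.624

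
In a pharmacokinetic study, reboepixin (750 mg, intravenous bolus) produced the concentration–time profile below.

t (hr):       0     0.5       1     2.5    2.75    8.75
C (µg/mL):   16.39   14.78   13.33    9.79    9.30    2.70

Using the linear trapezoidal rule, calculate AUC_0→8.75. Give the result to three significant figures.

Trapezoidal AUC_0→8.75:
  [0→0.5]: (16.39+14.78)/2 × 0.5 = 7.7925
  [0.5→1]: (14.78+13.33)/2 × 0.5 = 7.0275
  [1→2.5]: (13.33+9.79)/2 × 1.5 = 17.34
  [2.5→2.75]: (9.79+9.30)/2 × 0.25 = 2.38625
  [2.75→8.75]: (9.30+2.70)/2 × 6 = 36.0
  Sum = 70.54625 µg/mL·hr

AUC = 70.5 µg/mL·hr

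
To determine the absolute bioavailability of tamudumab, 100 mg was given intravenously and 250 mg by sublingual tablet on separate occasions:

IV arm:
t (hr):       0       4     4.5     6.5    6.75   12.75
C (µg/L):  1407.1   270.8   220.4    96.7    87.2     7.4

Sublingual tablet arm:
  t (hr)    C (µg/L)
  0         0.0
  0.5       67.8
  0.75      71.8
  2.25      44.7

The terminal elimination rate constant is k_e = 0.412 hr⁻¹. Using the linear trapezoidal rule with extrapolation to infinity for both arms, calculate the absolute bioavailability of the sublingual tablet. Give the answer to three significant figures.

F = 0.0224

Trapezoidal AUC_0→12.75 (IV):
  [0→4]: (1407.1+270.8)/2 × 4 = 3355.8
  [4→4.5]: (270.8+220.4)/2 × 0.5 = 122.8
  [4.5→6.5]: (220.4+96.7)/2 × 2 = 317.1
  [6.5→6.75]: (96.7+87.2)/2 × 0.25 = 22.9875
  [6.75→12.75]: (87.2+7.4)/2 × 6 = 283.8
  Sum = 4102.4875 µg/L·hr
IV tail: 7.4/0.412 = 17.961; AUC_iv,0→∞ = 4102.4875 + 17.961 = 4120.4485 µg/L·hr
Trapezoidal AUC_0→2.25 (sublingual tablet):
  [0→0.5]: (0.0+67.8)/2 × 0.5 = 16.95
  [0.5→0.75]: (67.8+71.8)/2 × 0.25 = 17.45
  [0.75→2.25]: (71.8+44.7)/2 × 1.5 = 87.375
  Sum = 121.775 µg/L·hr
sublingual tablet tail: 44.7/0.412 = 108.495; AUC_ev,0→∞ = 121.775 + 108.495 = 230.27 µg/L·hr
F = (AUC_ev/D_ev)/(AUC_iv/D_iv) = (230.27/250)/(4120.4485/100) = 0.92108/41.204485 = 0.0224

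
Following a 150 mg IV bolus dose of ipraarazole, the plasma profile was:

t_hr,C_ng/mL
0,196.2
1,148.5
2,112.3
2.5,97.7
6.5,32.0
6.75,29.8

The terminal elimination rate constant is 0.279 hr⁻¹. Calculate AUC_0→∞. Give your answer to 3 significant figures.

Trapezoidal AUC_0→6.75:
  [0→1]: (196.2+148.5)/2 × 1 = 172.35
  [1→2]: (148.5+112.3)/2 × 1 = 130.4
  [2→2.5]: (112.3+97.7)/2 × 0.5 = 52.5
  [2.5→6.5]: (97.7+32.0)/2 × 4 = 259.4
  [6.5→6.75]: (32.0+29.8)/2 × 0.25 = 7.725
  Sum = 622.375 ng/mL·hr
Extrapolated tail: C_last / k_e = 29.8 / 0.279 = 106.810
AUC_0→∞ = 622.375 + 106.810 = 729.185 ng/mL·hr

AUC = 729 ng/mL·hr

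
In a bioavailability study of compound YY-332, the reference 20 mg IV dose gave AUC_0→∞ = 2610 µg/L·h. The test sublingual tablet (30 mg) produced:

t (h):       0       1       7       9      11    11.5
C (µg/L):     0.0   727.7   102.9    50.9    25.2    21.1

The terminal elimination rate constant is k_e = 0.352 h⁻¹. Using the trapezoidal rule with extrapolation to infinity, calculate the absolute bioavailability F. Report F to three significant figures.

Trapezoidal AUC_0→11.5 (sublingual tablet):
  [0→1]: (0.0+727.7)/2 × 1 = 363.85
  [1→7]: (727.7+102.9)/2 × 6 = 2491.8
  [7→9]: (102.9+50.9)/2 × 2 = 153.8
  [9→11]: (50.9+25.2)/2 × 2 = 76.1
  [11→11.5]: (25.2+21.1)/2 × 0.5 = 11.575
  Sum = 3097.125 µg/L·h
Tail: C_last/k_e = 21.1/0.352 = 59.943
AUC_0→∞ (sublingual tablet) = 3097.125 + 59.943 = 3157.068 µg/L·h
F = (AUC_ev/D_ev)/(AUC_iv/D_iv) = (3157.068/30)/(2610/20) = 105.2356/130.5 = 0.8064

F = 0.806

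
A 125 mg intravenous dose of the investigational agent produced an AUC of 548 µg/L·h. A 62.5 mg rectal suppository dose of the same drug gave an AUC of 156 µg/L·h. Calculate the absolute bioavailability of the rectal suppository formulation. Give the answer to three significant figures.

F = 0.569

F = (AUC_ev / D_ev) / (AUC_iv / D_iv)
  = (156/62.5) / (548/125)
  = 2.496 / 4.384 = 0.5693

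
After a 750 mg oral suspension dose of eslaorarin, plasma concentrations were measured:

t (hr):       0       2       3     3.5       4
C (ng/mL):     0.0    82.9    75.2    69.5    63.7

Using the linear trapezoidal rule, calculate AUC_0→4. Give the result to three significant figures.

Trapezoidal AUC_0→4:
  [0→2]: (0.0+82.9)/2 × 2 = 82.9
  [2→3]: (82.9+75.2)/2 × 1 = 79.05
  [3→3.5]: (75.2+69.5)/2 × 0.5 = 36.175
  [3.5→4]: (69.5+63.7)/2 × 0.5 = 33.3
  Sum = 231.425 ng/mL·hr

AUC = 231 ng/mL·hr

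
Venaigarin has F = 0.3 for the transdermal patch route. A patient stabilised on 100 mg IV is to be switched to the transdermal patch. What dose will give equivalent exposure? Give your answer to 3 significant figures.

For equal systemic exposure: F × D_ev = D_iv
D_ev = D_iv / F = 100 / 0.3 = 333.333 mg

D_transdermal = 333 mg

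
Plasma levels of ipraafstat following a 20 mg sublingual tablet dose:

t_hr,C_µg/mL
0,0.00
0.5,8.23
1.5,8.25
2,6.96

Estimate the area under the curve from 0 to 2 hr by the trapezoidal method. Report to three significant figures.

Trapezoidal AUC_0→2:
  [0→0.5]: (0.00+8.23)/2 × 0.5 = 2.0575
  [0.5→1.5]: (8.23+8.25)/2 × 1 = 8.24
  [1.5→2]: (8.25+6.96)/2 × 0.5 = 3.8025
  Sum = 14.1 µg/mL·hr

AUC = 14.1 µg/mL·hr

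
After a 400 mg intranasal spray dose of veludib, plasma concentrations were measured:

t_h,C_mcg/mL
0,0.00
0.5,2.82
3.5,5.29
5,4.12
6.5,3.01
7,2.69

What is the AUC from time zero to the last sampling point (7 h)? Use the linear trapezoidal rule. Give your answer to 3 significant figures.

Trapezoidal AUC_0→7:
  [0→0.5]: (0.00+2.82)/2 × 0.5 = 0.705
  [0.5→3.5]: (2.82+5.29)/2 × 3 = 12.165
  [3.5→5]: (5.29+4.12)/2 × 1.5 = 7.0575
  [5→6.5]: (4.12+3.01)/2 × 1.5 = 5.3475
  [6.5→7]: (3.01+2.69)/2 × 0.5 = 1.425
  Sum = 26.7 mcg/mL·h

AUC = 26.7 mcg/mL·h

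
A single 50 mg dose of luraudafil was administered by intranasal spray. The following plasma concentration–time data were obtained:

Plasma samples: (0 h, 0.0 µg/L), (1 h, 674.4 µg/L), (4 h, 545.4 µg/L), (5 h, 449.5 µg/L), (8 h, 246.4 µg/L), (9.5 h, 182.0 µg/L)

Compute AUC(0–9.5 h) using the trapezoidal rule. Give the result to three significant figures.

AUC = 4030 µg/L·h

Trapezoidal AUC_0→9.5:
  [0→1]: (0.0+674.4)/2 × 1 = 337.2
  [1→4]: (674.4+545.4)/2 × 3 = 1829.7
  [4→5]: (545.4+449.5)/2 × 1 = 497.45
  [5→8]: (449.5+246.4)/2 × 3 = 1043.85
  [8→9.5]: (246.4+182.0)/2 × 1.5 = 321.3
  Sum = 4029.5 µg/L·h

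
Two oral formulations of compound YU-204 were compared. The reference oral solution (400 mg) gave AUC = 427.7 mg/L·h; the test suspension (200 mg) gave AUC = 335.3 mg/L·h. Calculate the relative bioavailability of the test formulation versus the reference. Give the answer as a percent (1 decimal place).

F_rel = (AUC_test/D_test) / (AUC_ref/D_ref)
      = (335.3/200) / (427.7/400)
      = 1.6765 / 1.06925 = 1.5679 = 156.79%

F_rel = 156.8%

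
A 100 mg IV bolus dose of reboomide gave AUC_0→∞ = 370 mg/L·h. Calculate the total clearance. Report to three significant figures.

CL = Dose_iv / AUC_0→∞
   = 100 / 370 = 0.27027 L/h

CL = 0.270 L/h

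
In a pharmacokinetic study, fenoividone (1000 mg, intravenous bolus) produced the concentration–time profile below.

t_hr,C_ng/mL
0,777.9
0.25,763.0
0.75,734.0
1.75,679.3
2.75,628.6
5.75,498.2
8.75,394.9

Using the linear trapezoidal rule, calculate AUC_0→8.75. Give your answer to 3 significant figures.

Trapezoidal AUC_0→8.75:
  [0→0.25]: (777.9+763.0)/2 × 0.25 = 192.6125
  [0.25→0.75]: (763.0+734.0)/2 × 0.5 = 374.25
  [0.75→1.75]: (734.0+679.3)/2 × 1 = 706.65
  [1.75→2.75]: (679.3+628.6)/2 × 1 = 653.95
  [2.75→5.75]: (628.6+498.2)/2 × 3 = 1690.2
  [5.75→8.75]: (498.2+394.9)/2 × 3 = 1339.65
  Sum = 4957.3125 ng/mL·hr

AUC = 4960 ng/mL·hr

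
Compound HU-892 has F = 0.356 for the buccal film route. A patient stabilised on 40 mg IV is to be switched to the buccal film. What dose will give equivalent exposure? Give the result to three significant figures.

For equal systemic exposure: F × D_ev = D_iv
D_ev = D_iv / F = 40 / 0.356 = 112.36 mg

D_buccal = 112 mg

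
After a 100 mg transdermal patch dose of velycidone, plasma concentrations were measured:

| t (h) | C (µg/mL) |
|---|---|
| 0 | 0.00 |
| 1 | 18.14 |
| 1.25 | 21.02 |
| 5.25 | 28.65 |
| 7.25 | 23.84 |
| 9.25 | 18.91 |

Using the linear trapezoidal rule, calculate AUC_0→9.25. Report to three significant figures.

Trapezoidal AUC_0→9.25:
  [0→1]: (0.00+18.14)/2 × 1 = 9.07
  [1→1.25]: (18.14+21.02)/2 × 0.25 = 4.895
  [1.25→5.25]: (21.02+28.65)/2 × 4 = 99.34
  [5.25→7.25]: (28.65+23.84)/2 × 2 = 52.49
  [7.25→9.25]: (23.84+18.91)/2 × 2 = 42.75
  Sum = 208.545 µg/mL·h

AUC = 209 µg/mL·h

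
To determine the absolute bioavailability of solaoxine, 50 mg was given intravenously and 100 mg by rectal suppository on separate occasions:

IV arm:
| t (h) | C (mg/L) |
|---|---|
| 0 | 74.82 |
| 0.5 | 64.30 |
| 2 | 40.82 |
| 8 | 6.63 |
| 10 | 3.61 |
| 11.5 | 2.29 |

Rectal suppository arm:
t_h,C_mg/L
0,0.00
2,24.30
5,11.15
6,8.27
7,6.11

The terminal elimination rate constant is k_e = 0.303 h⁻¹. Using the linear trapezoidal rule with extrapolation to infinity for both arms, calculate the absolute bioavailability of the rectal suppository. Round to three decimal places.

Trapezoidal AUC_0→11.5 (IV):
  [0→0.5]: (74.82+64.30)/2 × 0.5 = 34.78
  [0.5→2]: (64.30+40.82)/2 × 1.5 = 78.84
  [2→8]: (40.82+6.63)/2 × 6 = 142.35
  [8→10]: (6.63+3.61)/2 × 2 = 10.24
  [10→11.5]: (3.61+2.29)/2 × 1.5 = 4.425
  Sum = 270.635 mg/L·h
IV tail: 2.29/0.303 = 7.558; AUC_iv,0→∞ = 270.635 + 7.558 = 278.193 mg/L·h
Trapezoidal AUC_0→7 (rectal suppository):
  [0→2]: (0.00+24.30)/2 × 2 = 24.3
  [2→5]: (24.30+11.15)/2 × 3 = 53.175
  [5→6]: (11.15+8.27)/2 × 1 = 9.71
  [6→7]: (8.27+6.11)/2 × 1 = 7.19
  Sum = 94.375 mg/L·h
rectal suppository tail: 6.11/0.303 = 20.165; AUC_ev,0→∞ = 94.375 + 20.165 = 114.54 mg/L·h
F = (AUC_ev/D_ev)/(AUC_iv/D_iv) = (114.54/100)/(278.193/50) = 1.1454/5.56386 = 0.2059

F = 0.206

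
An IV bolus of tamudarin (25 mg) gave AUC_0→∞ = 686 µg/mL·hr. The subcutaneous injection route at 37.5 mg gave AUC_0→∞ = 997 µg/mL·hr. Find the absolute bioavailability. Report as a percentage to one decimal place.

F = (AUC_ev / D_ev) / (AUC_iv / D_iv)
  = (997/37.5) / (686/25)
  = 26.5867 / 27.44 = 0.9689
  = 96.89%

F = 96.9%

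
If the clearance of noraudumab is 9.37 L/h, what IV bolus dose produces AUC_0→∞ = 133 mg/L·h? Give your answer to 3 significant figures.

Dose = 1250 mg

Dose_iv = CL × AUC_0→∞
     = 9.37 × 133 = 1246.21 mg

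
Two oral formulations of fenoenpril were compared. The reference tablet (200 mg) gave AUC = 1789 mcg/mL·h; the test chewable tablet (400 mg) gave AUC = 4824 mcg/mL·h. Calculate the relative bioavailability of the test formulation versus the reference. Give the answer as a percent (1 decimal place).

F_rel = 134.8%

F_rel = (AUC_test/D_test) / (AUC_ref/D_ref)
      = (4824/400) / (1789/200)
      = 12.06 / 8.945 = 1.3482 = 134.82%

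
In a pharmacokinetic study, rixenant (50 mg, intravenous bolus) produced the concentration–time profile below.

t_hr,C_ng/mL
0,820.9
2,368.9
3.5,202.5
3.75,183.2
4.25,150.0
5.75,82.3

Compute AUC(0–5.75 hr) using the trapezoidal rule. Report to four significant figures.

AUC = 1924 ng/mL·hr

Trapezoidal AUC_0→5.75:
  [0→2]: (820.9+368.9)/2 × 2 = 1189.8
  [2→3.5]: (368.9+202.5)/2 × 1.5 = 428.55
  [3.5→3.75]: (202.5+183.2)/2 × 0.25 = 48.2125
  [3.75→4.25]: (183.2+150.0)/2 × 0.5 = 83.3
  [4.25→5.75]: (150.0+82.3)/2 × 1.5 = 174.225
  Sum = 1924.0875 ng/mL·hr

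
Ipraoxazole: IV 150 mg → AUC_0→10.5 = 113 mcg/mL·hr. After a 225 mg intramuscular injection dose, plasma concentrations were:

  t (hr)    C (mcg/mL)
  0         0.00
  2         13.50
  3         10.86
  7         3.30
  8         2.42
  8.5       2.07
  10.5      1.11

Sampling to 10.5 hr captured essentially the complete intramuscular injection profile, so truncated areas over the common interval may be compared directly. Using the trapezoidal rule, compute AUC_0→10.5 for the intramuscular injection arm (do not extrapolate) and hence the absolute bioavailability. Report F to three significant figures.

Trapezoidal AUC_0→10.5 (intramuscular injection):
  [0→2]: (0.00+13.50)/2 × 2 = 13.5
  [2→3]: (13.50+10.86)/2 × 1 = 12.18
  [3→7]: (10.86+3.30)/2 × 4 = 28.32
  [7→8]: (3.30+2.42)/2 × 1 = 2.86
  [8→8.5]: (2.42+2.07)/2 × 0.5 = 1.1225
  [8.5→10.5]: (2.07+1.11)/2 × 2 = 3.18
  Sum = 61.1625 mcg/mL·hr
F = (AUC_ev/D_ev)/(AUC_iv/D_iv) = (61.1625/225)/(113/150) = 0.271833/0.753333 = 0.3608

F = 0.361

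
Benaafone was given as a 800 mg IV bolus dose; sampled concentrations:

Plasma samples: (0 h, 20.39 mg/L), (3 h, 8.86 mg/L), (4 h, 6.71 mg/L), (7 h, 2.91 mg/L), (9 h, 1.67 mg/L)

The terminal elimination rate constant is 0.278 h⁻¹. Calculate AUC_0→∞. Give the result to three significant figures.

AUC = 76.7 mg/L·h

Trapezoidal AUC_0→9:
  [0→3]: (20.39+8.86)/2 × 3 = 43.875
  [3→4]: (8.86+6.71)/2 × 1 = 7.785
  [4→7]: (6.71+2.91)/2 × 3 = 14.43
  [7→9]: (2.91+1.67)/2 × 2 = 4.58
  Sum = 70.67 mg/L·h
Extrapolated tail: C_last / k_e = 1.67 / 0.278 = 6.007
AUC_0→∞ = 70.67 + 6.007 = 76.677 mg/L·h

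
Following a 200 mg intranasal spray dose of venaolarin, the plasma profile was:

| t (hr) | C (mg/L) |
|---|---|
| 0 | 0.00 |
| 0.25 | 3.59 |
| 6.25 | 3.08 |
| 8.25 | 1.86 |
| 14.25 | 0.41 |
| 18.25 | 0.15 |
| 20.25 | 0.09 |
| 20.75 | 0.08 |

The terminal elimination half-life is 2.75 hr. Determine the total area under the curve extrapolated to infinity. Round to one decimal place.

Trapezoidal AUC_0→20.75:
  [0→0.25]: (0.00+3.59)/2 × 0.25 = 0.44875
  [0.25→6.25]: (3.59+3.08)/2 × 6 = 20.01
  [6.25→8.25]: (3.08+1.86)/2 × 2 = 4.94
  [8.25→14.25]: (1.86+0.41)/2 × 6 = 6.81
  [14.25→18.25]: (0.41+0.15)/2 × 4 = 1.12
  [18.25→20.25]: (0.15+0.09)/2 × 2 = 0.24
  [20.25→20.75]: (0.09+0.08)/2 × 0.5 = 0.0425
  Sum = 33.61125 mg/L·hr
k_e = ln2 / t½ = 0.693147 / 2.75 = 0.2521 hr^-1
Extrapolated tail: C_last / k_e = 0.08 / 0.2521 = 0.317
AUC_0→∞ = 33.61125 + 0.317 = 33.92825 mg/L·hr

AUC = 33.9 mg/L·hr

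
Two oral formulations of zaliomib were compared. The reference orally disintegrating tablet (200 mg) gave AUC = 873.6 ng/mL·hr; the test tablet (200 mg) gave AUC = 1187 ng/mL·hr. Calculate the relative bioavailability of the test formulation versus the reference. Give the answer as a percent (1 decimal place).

F_rel = 135.9%

F_rel = (AUC_test/D_test) / (AUC_ref/D_ref)
      = (1187/200) / (873.6/200)
      = 5.935 / 4.368 = 1.3587 = 135.87%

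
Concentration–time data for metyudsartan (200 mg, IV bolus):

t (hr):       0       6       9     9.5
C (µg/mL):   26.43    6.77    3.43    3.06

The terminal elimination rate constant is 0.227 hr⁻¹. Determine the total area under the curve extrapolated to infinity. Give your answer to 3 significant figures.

Trapezoidal AUC_0→9.5:
  [0→6]: (26.43+6.77)/2 × 6 = 99.6
  [6→9]: (6.77+3.43)/2 × 3 = 15.3
  [9→9.5]: (3.43+3.06)/2 × 0.5 = 1.6225
  Sum = 116.5225 µg/mL·hr
Extrapolated tail: C_last / k_e = 3.06 / 0.227 = 13.480
AUC_0→∞ = 116.5225 + 13.480 = 130.0025 µg/mL·hr

AUC = 130 µg/mL·hr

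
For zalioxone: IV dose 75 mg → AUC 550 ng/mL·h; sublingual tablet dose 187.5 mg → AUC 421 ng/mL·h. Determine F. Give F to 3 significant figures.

F = 0.306

F = (AUC_ev / D_ev) / (AUC_iv / D_iv)
  = (421/187.5) / (550/75)
  = 2.24533 / 7.33333 = 0.3062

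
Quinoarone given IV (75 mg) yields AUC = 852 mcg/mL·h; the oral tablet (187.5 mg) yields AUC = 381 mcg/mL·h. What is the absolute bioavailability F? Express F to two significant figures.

F = 0.18

F = (AUC_ev / D_ev) / (AUC_iv / D_iv)
  = (381/187.5) / (852/75)
  = 2.032 / 11.36 = 0.1789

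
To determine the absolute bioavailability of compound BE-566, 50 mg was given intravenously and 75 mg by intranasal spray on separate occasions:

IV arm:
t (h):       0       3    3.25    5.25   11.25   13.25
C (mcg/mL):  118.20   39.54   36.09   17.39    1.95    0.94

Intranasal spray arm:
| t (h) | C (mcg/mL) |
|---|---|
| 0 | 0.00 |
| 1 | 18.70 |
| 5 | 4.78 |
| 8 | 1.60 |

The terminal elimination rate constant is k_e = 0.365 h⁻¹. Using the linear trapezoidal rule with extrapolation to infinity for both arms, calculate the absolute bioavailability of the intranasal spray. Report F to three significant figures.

F = 0.129

Trapezoidal AUC_0→13.25 (IV):
  [0→3]: (118.20+39.54)/2 × 3 = 236.61
  [3→3.25]: (39.54+36.09)/2 × 0.25 = 9.45375
  [3.25→5.25]: (36.09+17.39)/2 × 2 = 53.48
  [5.25→11.25]: (17.39+1.95)/2 × 6 = 58.02
  [11.25→13.25]: (1.95+0.94)/2 × 2 = 2.89
  Sum = 360.45375 mcg/mL·h
IV tail: 0.94/0.365 = 2.575; AUC_iv,0→∞ = 360.45375 + 2.575 = 363.02875 mcg/mL·h
Trapezoidal AUC_0→8 (intranasal spray):
  [0→1]: (0.00+18.70)/2 × 1 = 9.35
  [1→5]: (18.70+4.78)/2 × 4 = 46.96
  [5→8]: (4.78+1.60)/2 × 3 = 9.57
  Sum = 65.88 mcg/mL·h
intranasal spray tail: 1.60/0.365 = 4.384; AUC_ev,0→∞ = 65.88 + 4.384 = 70.264 mcg/mL·h
F = (AUC_ev/D_ev)/(AUC_iv/D_iv) = (70.264/75)/(363.02875/50) = 0.936853/7.260575 = 0.1290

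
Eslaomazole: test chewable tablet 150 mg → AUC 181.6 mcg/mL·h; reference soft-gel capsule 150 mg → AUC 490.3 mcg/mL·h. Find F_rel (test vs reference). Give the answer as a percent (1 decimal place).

F_rel = (AUC_test/D_test) / (AUC_ref/D_ref)
      = (181.6/150) / (490.3/150)
      = 1.21067 / 3.26867 = 0.3704 = 37.04%

F_rel = 37.0%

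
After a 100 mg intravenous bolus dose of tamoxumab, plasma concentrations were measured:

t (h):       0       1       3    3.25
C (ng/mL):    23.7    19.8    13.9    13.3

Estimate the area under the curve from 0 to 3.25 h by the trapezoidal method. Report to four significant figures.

Trapezoidal AUC_0→3.25:
  [0→1]: (23.7+19.8)/2 × 1 = 21.75
  [1→3]: (19.8+13.9)/2 × 2 = 33.7
  [3→3.25]: (13.9+13.3)/2 × 0.25 = 3.4
  Sum = 58.85 ng/mL·h

AUC = 58.85 ng/mL·h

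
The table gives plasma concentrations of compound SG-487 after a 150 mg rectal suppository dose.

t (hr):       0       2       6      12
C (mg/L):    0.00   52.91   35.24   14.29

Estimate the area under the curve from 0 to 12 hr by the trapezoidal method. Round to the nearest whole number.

AUC = 378 mg/L·hr

Trapezoidal AUC_0→12:
  [0→2]: (0.00+52.91)/2 × 2 = 52.91
  [2→6]: (52.91+35.24)/2 × 4 = 176.3
  [6→12]: (35.24+14.29)/2 × 6 = 148.59
  Sum = 377.8 mg/L·hr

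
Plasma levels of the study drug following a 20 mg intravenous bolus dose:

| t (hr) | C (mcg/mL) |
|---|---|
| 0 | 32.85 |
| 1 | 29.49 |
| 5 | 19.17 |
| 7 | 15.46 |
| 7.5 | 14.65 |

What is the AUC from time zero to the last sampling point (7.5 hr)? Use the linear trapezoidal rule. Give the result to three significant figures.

AUC = 171 mcg/mL·hr

Trapezoidal AUC_0→7.5:
  [0→1]: (32.85+29.49)/2 × 1 = 31.17
  [1→5]: (29.49+19.17)/2 × 4 = 97.32
  [5→7]: (19.17+15.46)/2 × 2 = 34.63
  [7→7.5]: (15.46+14.65)/2 × 0.5 = 7.5275
  Sum = 170.6475 mcg/mL·hr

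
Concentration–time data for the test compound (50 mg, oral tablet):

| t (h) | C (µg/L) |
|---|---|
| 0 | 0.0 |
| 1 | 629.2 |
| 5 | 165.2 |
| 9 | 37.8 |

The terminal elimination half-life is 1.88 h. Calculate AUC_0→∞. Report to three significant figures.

Trapezoidal AUC_0→9:
  [0→1]: (0.0+629.2)/2 × 1 = 314.6
  [1→5]: (629.2+165.2)/2 × 4 = 1588.8
  [5→9]: (165.2+37.8)/2 × 4 = 406.0
  Sum = 2309.4 µg/L·h
k_e = ln2 / t½ = 0.693147 / 1.88 = 0.3687 h^-1
Extrapolated tail: C_last / k_e = 37.8 / 0.3687 = 102.522
AUC_0→∞ = 2309.4 + 102.522 = 2411.922 µg/L·h

AUC = 2410 µg/L·h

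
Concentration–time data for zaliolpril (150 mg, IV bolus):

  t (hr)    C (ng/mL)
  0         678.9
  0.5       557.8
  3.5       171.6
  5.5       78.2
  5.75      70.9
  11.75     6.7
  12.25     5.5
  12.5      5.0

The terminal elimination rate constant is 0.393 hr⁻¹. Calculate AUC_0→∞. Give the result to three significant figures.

Trapezoidal AUC_0→12.5:
  [0→0.5]: (678.9+557.8)/2 × 0.5 = 309.175
  [0.5→3.5]: (557.8+171.6)/2 × 3 = 1094.1
  [3.5→5.5]: (171.6+78.2)/2 × 2 = 249.8
  [5.5→5.75]: (78.2+70.9)/2 × 0.25 = 18.6375
  [5.75→11.75]: (70.9+6.7)/2 × 6 = 232.8
  [11.75→12.25]: (6.7+5.5)/2 × 0.5 = 3.05
  [12.25→12.5]: (5.5+5.0)/2 × 0.25 = 1.3125
  Sum = 1908.875 ng/mL·hr
Extrapolated tail: C_last / k_e = 5.0 / 0.393 = 12.723
AUC_0→∞ = 1908.875 + 12.723 = 1921.598 ng/mL·hr

AUC = 1920 ng/mL·hr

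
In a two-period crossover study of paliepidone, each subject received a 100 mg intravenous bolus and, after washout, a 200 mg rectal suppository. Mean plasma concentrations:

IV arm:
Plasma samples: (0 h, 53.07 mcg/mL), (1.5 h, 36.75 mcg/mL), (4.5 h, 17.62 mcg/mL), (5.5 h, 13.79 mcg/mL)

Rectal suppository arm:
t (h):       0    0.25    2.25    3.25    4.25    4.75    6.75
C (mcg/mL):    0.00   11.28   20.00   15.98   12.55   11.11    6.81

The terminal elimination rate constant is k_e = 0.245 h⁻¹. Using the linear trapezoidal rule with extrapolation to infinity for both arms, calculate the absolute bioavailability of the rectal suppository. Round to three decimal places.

F = 0.264

Trapezoidal AUC_0→5.5 (IV):
  [0→1.5]: (53.07+36.75)/2 × 1.5 = 67.365
  [1.5→4.5]: (36.75+17.62)/2 × 3 = 81.555
  [4.5→5.5]: (17.62+13.79)/2 × 1 = 15.705
  Sum = 164.625 mcg/mL·h
IV tail: 13.79/0.245 = 56.286; AUC_iv,0→∞ = 164.625 + 56.286 = 220.911 mcg/mL·h
Trapezoidal AUC_0→6.75 (rectal suppository):
  [0→0.25]: (0.00+11.28)/2 × 0.25 = 1.41
  [0.25→2.25]: (11.28+20.00)/2 × 2 = 31.28
  [2.25→3.25]: (20.00+15.98)/2 × 1 = 17.99
  [3.25→4.25]: (15.98+12.55)/2 × 1 = 14.265
  [4.25→4.75]: (12.55+11.11)/2 × 0.5 = 5.915
  [4.75→6.75]: (11.11+6.81)/2 × 2 = 17.92
  Sum = 88.78 mcg/mL·h
rectal suppository tail: 6.81/0.245 = 27.796; AUC_ev,0→∞ = 88.78 + 27.796 = 116.576 mcg/mL·h
F = (AUC_ev/D_ev)/(AUC_iv/D_iv) = (116.576/200)/(220.911/100) = 0.58288/2.20911 = 0.2639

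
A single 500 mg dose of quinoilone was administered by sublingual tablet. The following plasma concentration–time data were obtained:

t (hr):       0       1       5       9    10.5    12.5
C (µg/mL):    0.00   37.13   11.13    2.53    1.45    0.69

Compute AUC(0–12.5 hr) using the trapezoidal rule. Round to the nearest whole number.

AUC = 148 µg/mL·hr

Trapezoidal AUC_0→12.5:
  [0→1]: (0.00+37.13)/2 × 1 = 18.565
  [1→5]: (37.13+11.13)/2 × 4 = 96.52
  [5→9]: (11.13+2.53)/2 × 4 = 27.32
  [9→10.5]: (2.53+1.45)/2 × 1.5 = 2.985
  [10.5→12.5]: (1.45+0.69)/2 × 2 = 2.14
  Sum = 147.53 µg/mL·hr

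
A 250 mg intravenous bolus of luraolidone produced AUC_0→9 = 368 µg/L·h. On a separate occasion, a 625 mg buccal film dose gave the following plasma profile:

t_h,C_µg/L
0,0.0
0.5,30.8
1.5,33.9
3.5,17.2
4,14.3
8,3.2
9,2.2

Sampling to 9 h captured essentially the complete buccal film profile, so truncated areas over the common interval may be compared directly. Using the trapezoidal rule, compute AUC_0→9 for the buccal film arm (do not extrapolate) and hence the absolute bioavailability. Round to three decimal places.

Trapezoidal AUC_0→9 (buccal film):
  [0→0.5]: (0.0+30.8)/2 × 0.5 = 7.7
  [0.5→1.5]: (30.8+33.9)/2 × 1 = 32.35
  [1.5→3.5]: (33.9+17.2)/2 × 2 = 51.1
  [3.5→4]: (17.2+14.3)/2 × 0.5 = 7.875
  [4→8]: (14.3+3.2)/2 × 4 = 35.0
  [8→9]: (3.2+2.2)/2 × 1 = 2.7
  Sum = 136.725 µg/L·h
F = (AUC_ev/D_ev)/(AUC_iv/D_iv) = (136.725/625)/(368/250) = 0.21876/1.472 = 0.1486

F = 0.149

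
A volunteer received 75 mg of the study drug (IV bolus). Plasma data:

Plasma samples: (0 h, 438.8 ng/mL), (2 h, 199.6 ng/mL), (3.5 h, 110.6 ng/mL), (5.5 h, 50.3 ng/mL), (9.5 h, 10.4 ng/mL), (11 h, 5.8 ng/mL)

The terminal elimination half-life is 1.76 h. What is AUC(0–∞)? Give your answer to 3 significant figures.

AUC = 1180 ng/mL·h

Trapezoidal AUC_0→11:
  [0→2]: (438.8+199.6)/2 × 2 = 638.4
  [2→3.5]: (199.6+110.6)/2 × 1.5 = 232.65
  [3.5→5.5]: (110.6+50.3)/2 × 2 = 160.9
  [5.5→9.5]: (50.3+10.4)/2 × 4 = 121.4
  [9.5→11]: (10.4+5.8)/2 × 1.5 = 12.15
  Sum = 1165.5 ng/mL·h
k_e = ln2 / t½ = 0.693147 / 1.76 = 0.3938 h^-1
Extrapolated tail: C_last / k_e = 5.8 / 0.3938 = 14.728
AUC_0→∞ = 1165.5 + 14.728 = 1180.228 ng/mL·h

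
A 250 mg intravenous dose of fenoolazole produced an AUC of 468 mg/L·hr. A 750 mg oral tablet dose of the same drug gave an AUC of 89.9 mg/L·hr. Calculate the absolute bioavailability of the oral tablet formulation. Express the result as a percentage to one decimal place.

F = (AUC_ev / D_ev) / (AUC_iv / D_iv)
  = (89.9/750) / (468/250)
  = 0.119867 / 1.872 = 0.0640
  = 6.40%

F = 6.4%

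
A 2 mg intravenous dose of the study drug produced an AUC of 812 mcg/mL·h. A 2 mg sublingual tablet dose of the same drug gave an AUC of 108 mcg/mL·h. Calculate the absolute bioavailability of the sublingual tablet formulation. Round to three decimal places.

F = 0.133

F = (AUC_ev / D_ev) / (AUC_iv / D_iv)
  = (108/2) / (812/2)
  = 54 / 406 = 0.1330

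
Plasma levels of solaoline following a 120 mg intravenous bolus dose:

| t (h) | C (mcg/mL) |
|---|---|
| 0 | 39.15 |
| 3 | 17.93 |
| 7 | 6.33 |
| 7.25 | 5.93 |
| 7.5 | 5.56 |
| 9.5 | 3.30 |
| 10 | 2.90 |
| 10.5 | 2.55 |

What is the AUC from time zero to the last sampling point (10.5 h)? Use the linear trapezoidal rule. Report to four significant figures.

AUC = 148.9 mcg/mL·h

Trapezoidal AUC_0→10.5:
  [0→3]: (39.15+17.93)/2 × 3 = 85.62
  [3→7]: (17.93+6.33)/2 × 4 = 48.52
  [7→7.25]: (6.33+5.93)/2 × 0.25 = 1.5325
  [7.25→7.5]: (5.93+5.56)/2 × 0.25 = 1.43625
  [7.5→9.5]: (5.56+3.30)/2 × 2 = 8.86
  [9.5→10]: (3.30+2.90)/2 × 0.5 = 1.55
  [10→10.5]: (2.90+2.55)/2 × 0.5 = 1.3625
  Sum = 148.88125 mcg/mL·h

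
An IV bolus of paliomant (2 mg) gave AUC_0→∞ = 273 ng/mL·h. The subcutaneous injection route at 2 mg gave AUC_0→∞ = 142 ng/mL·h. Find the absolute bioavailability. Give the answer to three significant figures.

F = 0.520

F = (AUC_ev / D_ev) / (AUC_iv / D_iv)
  = (142/2) / (273/2)
  = 71 / 136.5 = 0.5201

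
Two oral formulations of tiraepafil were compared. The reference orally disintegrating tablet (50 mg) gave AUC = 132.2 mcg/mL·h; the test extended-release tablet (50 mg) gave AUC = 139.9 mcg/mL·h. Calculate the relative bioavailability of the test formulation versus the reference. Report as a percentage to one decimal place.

F_rel = (AUC_test/D_test) / (AUC_ref/D_ref)
      = (139.9/50) / (132.2/50)
      = 2.798 / 2.644 = 1.0582 = 105.82%

F_rel = 105.8%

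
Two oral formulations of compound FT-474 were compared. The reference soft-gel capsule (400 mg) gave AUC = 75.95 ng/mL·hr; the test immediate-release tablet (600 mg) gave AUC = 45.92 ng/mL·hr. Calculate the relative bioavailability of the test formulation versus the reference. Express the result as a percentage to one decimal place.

F_rel = (AUC_test/D_test) / (AUC_ref/D_ref)
      = (45.92/600) / (75.95/400)
      = 0.0765333 / 0.189875 = 0.4031 = 40.31%

F_rel = 40.3%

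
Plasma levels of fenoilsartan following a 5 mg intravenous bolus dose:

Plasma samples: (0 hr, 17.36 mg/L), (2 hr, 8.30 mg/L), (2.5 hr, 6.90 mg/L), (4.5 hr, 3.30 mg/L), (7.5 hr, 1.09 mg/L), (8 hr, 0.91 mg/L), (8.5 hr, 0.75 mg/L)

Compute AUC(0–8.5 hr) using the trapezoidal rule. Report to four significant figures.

Trapezoidal AUC_0→8.5:
  [0→2]: (17.36+8.30)/2 × 2 = 25.66
  [2→2.5]: (8.30+6.90)/2 × 0.5 = 3.8
  [2.5→4.5]: (6.90+3.30)/2 × 2 = 10.2
  [4.5→7.5]: (3.30+1.09)/2 × 3 = 6.585
  [7.5→8]: (1.09+0.91)/2 × 0.5 = 0.5
  [8→8.5]: (0.91+0.75)/2 × 0.5 = 0.415
  Sum = 47.16 mg/L·hr

AUC = 47.16 mg/L·hr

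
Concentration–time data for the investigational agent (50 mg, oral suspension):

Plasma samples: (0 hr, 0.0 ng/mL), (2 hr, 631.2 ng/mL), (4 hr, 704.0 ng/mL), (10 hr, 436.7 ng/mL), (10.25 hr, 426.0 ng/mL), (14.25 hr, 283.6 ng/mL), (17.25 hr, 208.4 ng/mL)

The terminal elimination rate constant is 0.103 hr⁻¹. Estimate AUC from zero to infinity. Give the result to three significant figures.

Trapezoidal AUC_0→17.25:
  [0→2]: (0.0+631.2)/2 × 2 = 631.2
  [2→4]: (631.2+704.0)/2 × 2 = 1335.2
  [4→10]: (704.0+436.7)/2 × 6 = 3422.1
  [10→10.25]: (436.7+426.0)/2 × 0.25 = 107.8375
  [10.25→14.25]: (426.0+283.6)/2 × 4 = 1419.2
  [14.25→17.25]: (283.6+208.4)/2 × 3 = 738.0
  Sum = 7653.5375 ng/mL·hr
Extrapolated tail: C_last / k_e = 208.4 / 0.103 = 2023.301
AUC_0→∞ = 7653.5375 + 2023.301 = 9676.8385 ng/mL·hr

AUC = 9680 ng/mL·hr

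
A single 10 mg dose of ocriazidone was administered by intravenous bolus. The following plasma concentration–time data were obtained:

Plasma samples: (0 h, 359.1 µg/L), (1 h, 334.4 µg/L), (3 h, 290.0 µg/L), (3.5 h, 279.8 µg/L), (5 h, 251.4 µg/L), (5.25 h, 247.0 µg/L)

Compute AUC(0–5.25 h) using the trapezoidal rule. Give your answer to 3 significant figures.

Trapezoidal AUC_0→5.25:
  [0→1]: (359.1+334.4)/2 × 1 = 346.75
  [1→3]: (334.4+290.0)/2 × 2 = 624.4
  [3→3.5]: (290.0+279.8)/2 × 0.5 = 142.45
  [3.5→5]: (279.8+251.4)/2 × 1.5 = 398.4
  [5→5.25]: (251.4+247.0)/2 × 0.25 = 62.3
  Sum = 1574.3 µg/L·h

AUC = 1570 µg/L·h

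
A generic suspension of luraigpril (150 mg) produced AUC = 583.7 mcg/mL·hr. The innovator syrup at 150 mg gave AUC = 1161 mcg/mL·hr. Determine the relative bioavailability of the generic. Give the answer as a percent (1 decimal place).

F_rel = (AUC_test/D_test) / (AUC_ref/D_ref)
      = (583.7/150) / (1161/150)
      = 3.89133 / 7.74 = 0.5028 = 50.28%

F_rel = 50.3%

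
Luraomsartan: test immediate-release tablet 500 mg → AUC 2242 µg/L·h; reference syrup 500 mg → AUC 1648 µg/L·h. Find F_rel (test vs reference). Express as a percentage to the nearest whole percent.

F_rel = (AUC_test/D_test) / (AUC_ref/D_ref)
      = (2242/500) / (1648/500)
      = 4.484 / 3.296 = 1.3604 = 136.04%

F_rel = 136%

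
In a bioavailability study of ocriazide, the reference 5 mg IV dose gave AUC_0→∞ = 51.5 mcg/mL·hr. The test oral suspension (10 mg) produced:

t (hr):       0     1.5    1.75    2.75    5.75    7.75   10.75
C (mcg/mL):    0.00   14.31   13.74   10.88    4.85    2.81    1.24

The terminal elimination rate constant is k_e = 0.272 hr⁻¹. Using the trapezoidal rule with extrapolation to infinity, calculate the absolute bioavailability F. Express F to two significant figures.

F = 0.66

Trapezoidal AUC_0→10.75 (oral suspension):
  [0→1.5]: (0.00+14.31)/2 × 1.5 = 10.7325
  [1.5→1.75]: (14.31+13.74)/2 × 0.25 = 3.50625
  [1.75→2.75]: (13.74+10.88)/2 × 1 = 12.31
  [2.75→5.75]: (10.88+4.85)/2 × 3 = 23.595
  [5.75→7.75]: (4.85+2.81)/2 × 2 = 7.66
  [7.75→10.75]: (2.81+1.24)/2 × 3 = 6.075
  Sum = 63.87875 mcg/mL·hr
Tail: C_last/k_e = 1.24/0.272 = 4.559
AUC_0→∞ (oral suspension) = 63.87875 + 4.559 = 68.43775 mcg/mL·hr
F = (AUC_ev/D_ev)/(AUC_iv/D_iv) = (68.43775/10)/(51.5/5) = 6.843775/10.3 = 0.6644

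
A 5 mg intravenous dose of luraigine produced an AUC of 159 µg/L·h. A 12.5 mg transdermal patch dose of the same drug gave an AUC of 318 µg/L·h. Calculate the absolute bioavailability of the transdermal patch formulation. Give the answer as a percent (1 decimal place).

F = 80.0%

F = (AUC_ev / D_ev) / (AUC_iv / D_iv)
  = (318/12.5) / (159/5)
  = 25.44 / 31.8 = 0.8000
  = 80.00%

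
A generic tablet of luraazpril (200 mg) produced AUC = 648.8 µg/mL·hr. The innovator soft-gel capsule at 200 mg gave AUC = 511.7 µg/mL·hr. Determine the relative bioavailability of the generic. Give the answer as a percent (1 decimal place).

F_rel = 126.8%

F_rel = (AUC_test/D_test) / (AUC_ref/D_ref)
      = (648.8/200) / (511.7/200)
      = 3.244 / 2.5585 = 1.2679 = 126.79%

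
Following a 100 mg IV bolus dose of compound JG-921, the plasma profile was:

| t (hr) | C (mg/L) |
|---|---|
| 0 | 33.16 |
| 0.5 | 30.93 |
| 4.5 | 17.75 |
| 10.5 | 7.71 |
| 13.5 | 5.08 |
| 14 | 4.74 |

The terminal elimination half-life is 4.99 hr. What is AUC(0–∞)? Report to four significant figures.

Trapezoidal AUC_0→14:
  [0→0.5]: (33.16+30.93)/2 × 0.5 = 16.0225
  [0.5→4.5]: (30.93+17.75)/2 × 4 = 97.36
  [4.5→10.5]: (17.75+7.71)/2 × 6 = 76.38
  [10.5→13.5]: (7.71+5.08)/2 × 3 = 19.185
  [13.5→14]: (5.08+4.74)/2 × 0.5 = 2.455
  Sum = 211.4025 mg/L·hr
k_e = ln2 / t½ = 0.693147 / 4.99 = 0.1389 hr^-1
Extrapolated tail: C_last / k_e = 4.74 / 0.1389 = 34.125
AUC_0→∞ = 211.4025 + 34.125 = 245.5275 mg/L·hr

AUC = 245.5 mg/L·hr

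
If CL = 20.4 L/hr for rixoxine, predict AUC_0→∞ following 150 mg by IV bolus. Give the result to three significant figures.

AUC_0→∞ = Dose_iv / CL
        = 150 / 20.4 = 7.35294 mg/L·hr

AUC = 7.35 mg/L·hr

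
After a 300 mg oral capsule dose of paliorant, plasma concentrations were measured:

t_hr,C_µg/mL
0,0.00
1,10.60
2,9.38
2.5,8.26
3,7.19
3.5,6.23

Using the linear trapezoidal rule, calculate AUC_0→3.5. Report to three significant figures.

Trapezoidal AUC_0→3.5:
  [0→1]: (0.00+10.60)/2 × 1 = 5.3
  [1→2]: (10.60+9.38)/2 × 1 = 9.99
  [2→2.5]: (9.38+8.26)/2 × 0.5 = 4.41
  [2.5→3]: (8.26+7.19)/2 × 0.5 = 3.8625
  [3→3.5]: (7.19+6.23)/2 × 0.5 = 3.355
  Sum = 26.9175 µg/mL·hr

AUC = 26.9 µg/mL·hr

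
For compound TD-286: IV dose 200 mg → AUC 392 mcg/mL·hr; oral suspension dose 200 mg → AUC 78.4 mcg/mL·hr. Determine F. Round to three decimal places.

F = (AUC_ev / D_ev) / (AUC_iv / D_iv)
  = (78.4/200) / (392/200)
  = 0.392 / 1.96 = 0.2000

F = 0.200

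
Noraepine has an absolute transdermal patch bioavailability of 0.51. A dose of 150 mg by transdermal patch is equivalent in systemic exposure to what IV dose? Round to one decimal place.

D_iv = 76.5 mg

Systemic exposure from an extravascular dose = F × D_ev, so the equivalent IV dose is F × D_ev.
D_iv = F × D_ev = 0.51 × 150 = 76.5 mg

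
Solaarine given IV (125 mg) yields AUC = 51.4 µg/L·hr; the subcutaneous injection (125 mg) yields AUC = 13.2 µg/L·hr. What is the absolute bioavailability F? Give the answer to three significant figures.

F = 0.257

F = (AUC_ev / D_ev) / (AUC_iv / D_iv)
  = (13.2/125) / (51.4/125)
  = 0.1056 / 0.4112 = 0.2568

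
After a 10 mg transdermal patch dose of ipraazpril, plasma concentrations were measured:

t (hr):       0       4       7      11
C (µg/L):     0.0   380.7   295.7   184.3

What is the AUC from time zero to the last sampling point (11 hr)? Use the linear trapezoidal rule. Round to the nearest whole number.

AUC = 2736 µg/L·hr

Trapezoidal AUC_0→11:
  [0→4]: (0.0+380.7)/2 × 4 = 761.4
  [4→7]: (380.7+295.7)/2 × 3 = 1014.6
  [7→11]: (295.7+184.3)/2 × 4 = 960.0
  Sum = 2736.0 µg/L·hr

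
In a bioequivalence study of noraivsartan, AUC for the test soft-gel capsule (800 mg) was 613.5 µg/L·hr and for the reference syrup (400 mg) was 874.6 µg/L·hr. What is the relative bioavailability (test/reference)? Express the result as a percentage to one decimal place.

F_rel = (AUC_test/D_test) / (AUC_ref/D_ref)
      = (613.5/800) / (874.6/400)
      = 0.766875 / 2.1865 = 0.3507 = 35.07%

F_rel = 35.1%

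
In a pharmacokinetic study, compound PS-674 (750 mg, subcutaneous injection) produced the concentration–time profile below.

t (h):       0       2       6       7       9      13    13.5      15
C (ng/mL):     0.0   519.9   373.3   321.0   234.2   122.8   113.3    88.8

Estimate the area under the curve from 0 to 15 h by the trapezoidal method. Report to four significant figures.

Trapezoidal AUC_0→15:
  [0→2]: (0.0+519.9)/2 × 2 = 519.9
  [2→6]: (519.9+373.3)/2 × 4 = 1786.4
  [6→7]: (373.3+321.0)/2 × 1 = 347.15
  [7→9]: (321.0+234.2)/2 × 2 = 555.2
  [9→13]: (234.2+122.8)/2 × 4 = 714.0
  [13→13.5]: (122.8+113.3)/2 × 0.5 = 59.025
  [13.5→15]: (113.3+88.8)/2 × 1.5 = 151.575
  Sum = 4133.25 ng/mL·h

AUC = 4133 ng/mL·h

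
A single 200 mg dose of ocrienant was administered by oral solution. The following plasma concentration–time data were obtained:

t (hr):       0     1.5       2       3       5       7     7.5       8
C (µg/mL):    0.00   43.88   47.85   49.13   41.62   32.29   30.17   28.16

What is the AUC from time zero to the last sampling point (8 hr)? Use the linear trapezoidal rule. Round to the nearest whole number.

AUC = 299 µg/mL·hr

Trapezoidal AUC_0→8:
  [0→1.5]: (0.00+43.88)/2 × 1.5 = 32.91
  [1.5→2]: (43.88+47.85)/2 × 0.5 = 22.9325
  [2→3]: (47.85+49.13)/2 × 1 = 48.49
  [3→5]: (49.13+41.62)/2 × 2 = 90.75
  [5→7]: (41.62+32.29)/2 × 2 = 73.91
  [7→7.5]: (32.29+30.17)/2 × 0.5 = 15.615
  [7.5→8]: (30.17+28.16)/2 × 0.5 = 14.5825
  Sum = 299.19 µg/mL·hr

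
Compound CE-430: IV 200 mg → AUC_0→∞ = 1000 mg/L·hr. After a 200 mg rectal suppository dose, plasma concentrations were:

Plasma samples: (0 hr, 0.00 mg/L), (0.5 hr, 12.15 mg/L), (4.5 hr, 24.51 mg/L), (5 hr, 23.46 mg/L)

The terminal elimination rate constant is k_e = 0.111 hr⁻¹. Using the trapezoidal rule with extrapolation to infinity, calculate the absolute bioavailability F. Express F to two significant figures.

Trapezoidal AUC_0→5 (rectal suppository):
  [0→0.5]: (0.00+12.15)/2 × 0.5 = 3.0375
  [0.5→4.5]: (12.15+24.51)/2 × 4 = 73.32
  [4.5→5]: (24.51+23.46)/2 × 0.5 = 11.9925
  Sum = 88.35 mg/L·hr
Tail: C_last/k_e = 23.46/0.111 = 211.351
AUC_0→∞ (rectal suppository) = 88.35 + 211.351 = 299.701 mg/L·hr
F = (AUC_ev/D_ev)/(AUC_iv/D_iv) = (299.701/200)/(1000/200) = 1.498505/5 = 0.2997

F = 0.30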